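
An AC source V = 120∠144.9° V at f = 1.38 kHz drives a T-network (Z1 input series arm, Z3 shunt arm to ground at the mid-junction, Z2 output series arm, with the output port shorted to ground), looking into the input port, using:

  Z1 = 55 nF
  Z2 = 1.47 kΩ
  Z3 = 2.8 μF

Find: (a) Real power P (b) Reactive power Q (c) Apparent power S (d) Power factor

Step 1 — Angular frequency: ω = 2π·f = 2π·1380 = 8671 rad/s.
Step 2 — Component impedances:
  Z1: Z = 1/(jωC) = -j/(ω·C) = 0 - j2097 Ω
  Z2: Z = R = 1470 Ω
  Z3: Z = 1/(jωC) = -j/(ω·C) = 0 - j41.19 Ω
Step 3 — With the output port shorted to ground, the output series arm Z2 runs from the junction to ground; the shunt arm Z3 also runs from the junction to ground. They appear in parallel: Z3 || Z2 = 1.153 - j41.16 Ω.
Step 4 — Series with input arm Z1: Z_in = Z1 + (Z3 || Z2) = 1.153 - j2138 Ω = 2138∠-90.0° Ω.
Step 5 — Source phasor: V = 120∠144.9° V = -98.18 + j69 V.
Step 6 — Current: I = V / Z = -0.0323 - j0.0459 A = 0.05613∠-125.1° A.
Step 7 — Complex power: S = V·I* = 0.003633 - j6.735 VA.
Step 8 — Real power: P = Re(S) = 0.003633 W.
Step 9 — Reactive power: Q = Im(S) = -6.735 VAR.
Step 10 — Apparent power: |S| = 6.735 VA.
Step 11 — Power factor: PF = P/|S| = 0.0005394 (leading).

(a) P = 0.003633 W  (b) Q = -6.735 VAR  (c) S = 6.735 VA  (d) PF = 0.0005394 (leading)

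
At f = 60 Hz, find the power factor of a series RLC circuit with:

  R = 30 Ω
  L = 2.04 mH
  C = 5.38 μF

Step 1 — Angular frequency: ω = 2π·f = 2π·60 = 377 rad/s.
Step 2 — Component impedances:
  R: Z = R = 30 Ω
  L: Z = jωL = j·377·0.00204 = 0 + j0.7691 Ω
  C: Z = 1/(jωC) = -j/(ω·C) = 0 - j493 Ω
Step 3 — Series combination: Z_total = R + L + C = 30 - j492.3 Ω = 493.2∠-86.5° Ω.
Step 4 — Power factor: PF = cos(φ) = Re(Z)/|Z| = 30/493.2 = 0.06083.
Step 5 — Type: Im(Z) = -492.3 ⇒ leading (phase φ = -86.5°).

PF = 0.06083 (leading, φ = -86.5°)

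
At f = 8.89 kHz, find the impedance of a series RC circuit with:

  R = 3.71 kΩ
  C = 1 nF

Step 1 — Angular frequency: ω = 2π·f = 2π·8890 = 5.586e+04 rad/s.
Step 2 — Component impedances:
  R: Z = R = 3710 Ω
  C: Z = 1/(jωC) = -j/(ω·C) = 0 - j1.79e+04 Ω
Step 3 — Series combination: Z_total = R + C = 3710 - j1.79e+04 Ω = 1.828e+04∠-78.3° Ω.

Z = 3710 - j1.79e+04 Ω = 1.828e+04∠-78.3° Ω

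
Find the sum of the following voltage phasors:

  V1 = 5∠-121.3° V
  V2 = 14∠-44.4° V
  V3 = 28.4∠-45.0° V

Step 1 — Convert each phasor to rectangular form:
  V1 = 5·(cos(-121.3°) + j·sin(-121.3°)) = -2.598 - j4.272 V
  V2 = 14·(cos(-44.4°) + j·sin(-44.4°)) = 10 - j9.795 V
  V3 = 28.4·(cos(-45.0°) + j·sin(-45.0°)) = 20.08 - j20.08 V
Step 2 — Sum components: V_total = 27.49 - j34.15 V.
Step 3 — Convert to polar: |V_total| = 43.84 V, ∠V_total = -51.2°.

V_total = 43.84∠-51.2° V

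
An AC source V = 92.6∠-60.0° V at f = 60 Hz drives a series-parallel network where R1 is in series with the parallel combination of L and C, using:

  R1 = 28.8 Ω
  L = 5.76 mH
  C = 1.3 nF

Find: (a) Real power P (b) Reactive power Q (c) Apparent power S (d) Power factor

Step 1 — Angular frequency: ω = 2π·f = 2π·60 = 377 rad/s.
Step 2 — Component impedances:
  R1: Z = R = 28.8 Ω
  L: Z = jωL = j·377·0.00576 = 0 + j2.171 Ω
  C: Z = 1/(jωC) = -j/(ω·C) = 0 - j2.04e+06 Ω
Step 3 — Parallel branch: L || C = 1/(1/L + 1/C) = 0 + j2.171 Ω.
Step 4 — Series with R1: Z_total = R1 + (L || C) = 28.8 + j2.171 Ω = 28.88∠4.3° Ω.
Step 5 — Source phasor: V = 92.6∠-60.0° V = 46.3 - j80.19 V.
Step 6 — Current: I = V / Z = 1.39 - j2.889 A = 3.206∠-64.3° A.
Step 7 — Complex power: S = V·I* = 296.1 + j22.32 VA.
Step 8 — Real power: P = Re(S) = 296.1 W.
Step 9 — Reactive power: Q = Im(S) = 22.32 VAR.
Step 10 — Apparent power: |S| = 296.9 VA.
Step 11 — Power factor: PF = P/|S| = 0.9972 (lagging).

(a) P = 296.1 W  (b) Q = 22.32 VAR  (c) S = 296.9 VA  (d) PF = 0.9972 (lagging)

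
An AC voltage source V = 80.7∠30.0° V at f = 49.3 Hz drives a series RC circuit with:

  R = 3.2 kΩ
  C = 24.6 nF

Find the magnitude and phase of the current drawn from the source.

Step 1 — Angular frequency: ω = 2π·f = 2π·49.3 = 309.8 rad/s.
Step 2 — Component impedances:
  R: Z = R = 3200 Ω
  C: Z = 1/(jωC) = -j/(ω·C) = 0 - j1.312e+05 Ω
Step 3 — Series combination: Z_total = R + C = 3200 - j1.312e+05 Ω = 1.313e+05∠-88.6° Ω.
Step 4 — Source phasor: V = 80.7∠30.0° V = 69.89 + j40.35 V.
Step 5 — Ohm's law: I = V / Z_total = (69.89 + j40.35) / (3200 - j1.312e+05) = -0.0002943 + j0.0005397 A.
Step 6 — Convert to polar: |I| = 0.0006148 A, ∠I = 118.6°.

I = 0.0006148∠118.6° A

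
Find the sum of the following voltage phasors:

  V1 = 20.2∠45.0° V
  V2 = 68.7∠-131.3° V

Step 1 — Convert each phasor to rectangular form:
  V1 = 20.2·(cos(45.0°) + j·sin(45.0°)) = 14.28 + j14.28 V
  V2 = 68.7·(cos(-131.3°) + j·sin(-131.3°)) = -45.34 - j51.61 V
Step 2 — Sum components: V_total = -31.06 - j37.33 V.
Step 3 — Convert to polar: |V_total| = 48.56 V, ∠V_total = -129.8°.

V_total = 48.56∠-129.8° V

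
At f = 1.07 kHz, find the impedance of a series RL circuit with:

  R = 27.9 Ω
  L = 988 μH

Step 1 — Angular frequency: ω = 2π·f = 2π·1070 = 6723 rad/s.
Step 2 — Component impedances:
  R: Z = R = 27.9 Ω
  L: Z = jωL = j·6723·0.000988 = 0 + j6.642 Ω
Step 3 — Series combination: Z_total = R + L = 27.9 + j6.642 Ω = 28.68∠13.4° Ω.

Z = 27.9 + j6.642 Ω = 28.68∠13.4° Ω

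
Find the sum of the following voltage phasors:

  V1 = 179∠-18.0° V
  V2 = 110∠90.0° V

Step 1 — Convert each phasor to rectangular form:
  V1 = 179·(cos(-18.0°) + j·sin(-18.0°)) = 170.2 - j55.31 V
  V2 = 110·(cos(90.0°) + j·sin(90.0°)) = 0 + j110 V
Step 2 — Sum components: V_total = 170.2 + j54.69 V.
Step 3 — Convert to polar: |V_total| = 178.8 V, ∠V_total = 17.8°.

V_total = 178.8∠17.8° V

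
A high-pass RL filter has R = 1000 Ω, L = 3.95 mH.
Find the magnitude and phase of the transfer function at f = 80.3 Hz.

Step 1 — Angular frequency: ω = 2π·80.3 = 504.5 rad/s.
Step 2 — Transfer function: H(jω) = jωL/(R + jωL).
Step 3 — Numerator jωL = j·1.993; denominator R + jωL = 1000 + j1.993.
Step 4 — H = 3.972e-06 + j0.001993.
Step 5 — Magnitude: |H| = 0.001993 (-54.0 dB); phase: φ = 89.9°.

|H| = 0.001993 (-54.0 dB), φ = 89.9°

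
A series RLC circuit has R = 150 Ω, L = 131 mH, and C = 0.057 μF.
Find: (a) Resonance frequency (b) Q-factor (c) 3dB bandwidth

Step 1 — Resonance: ω₀ = 1/√(LC) = 1/√(0.131·5.7e-08) = 1.157e+04 rad/s.
Step 2 — f₀ = ω₀/(2π) = 1842 Hz.
Step 3 — Series Q: Q = ω₀L/R = 1.157e+04·0.131/150 = 10.11.
Step 4 — Bandwidth: Δω = ω₀/Q = 1145 rad/s; BW = Δω/(2π) = 182.2 Hz.

(a) f₀ = 1842 Hz  (b) Q = 10.11  (c) BW = 182.2 Hz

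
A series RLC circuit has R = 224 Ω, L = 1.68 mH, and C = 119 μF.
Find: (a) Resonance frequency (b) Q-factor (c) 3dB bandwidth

Step 1 — Resonance condition Im(Z)=0 gives ω₀ = 1/√(LC).
Step 2 — ω₀ = 1/√(0.00168·0.000119) = 2237 rad/s.
Step 3 — f₀ = ω₀/(2π) = 356 Hz.
Step 4 — Series Q: Q = ω₀L/R = 2237·0.00168/224 = 0.01677.
Step 5 — 3dB bandwidth: Δω = ω₀/Q = 1.333e+05 rad/s; BW = Δω/(2π) = 2.122e+04 Hz.

(a) f₀ = 356 Hz  (b) Q = 0.01677  (c) BW = 2.122e+04 Hz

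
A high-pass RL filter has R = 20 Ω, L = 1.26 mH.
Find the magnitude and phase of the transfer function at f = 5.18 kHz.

Step 1 — Angular frequency: ω = 2π·5180 = 3.255e+04 rad/s.
Step 2 — Transfer function: H(jω) = jωL/(R + jωL).
Step 3 — Numerator jωL = j·41.01; denominator R + jωL = 20 + j41.01.
Step 4 — H = 0.8079 + j0.394.
Step 5 — Magnitude: |H| = 0.8988 (-0.9 dB); phase: φ = 26.0°.

|H| = 0.8988 (-0.9 dB), φ = 26.0°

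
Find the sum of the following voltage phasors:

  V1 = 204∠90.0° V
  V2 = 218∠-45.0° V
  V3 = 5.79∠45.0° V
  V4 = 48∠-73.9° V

Step 1 — Convert each phasor to rectangular form:
  V1 = 204·(cos(90.0°) + j·sin(90.0°)) = 0 + j204 V
  V2 = 218·(cos(-45.0°) + j·sin(-45.0°)) = 154.1 - j154.1 V
  V3 = 5.79·(cos(45.0°) + j·sin(45.0°)) = 4.094 + j4.094 V
  V4 = 48·(cos(-73.9°) + j·sin(-73.9°)) = 13.31 - j46.12 V
Step 2 — Sum components: V_total = 171.6 + j7.827 V.
Step 3 — Convert to polar: |V_total| = 171.7 V, ∠V_total = 2.6°.

V_total = 171.7∠2.6° V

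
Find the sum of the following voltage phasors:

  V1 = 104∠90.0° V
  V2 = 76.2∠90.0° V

Step 1 — Convert each phasor to rectangular form:
  V1 = 104·(cos(90.0°) + j·sin(90.0°)) = 0 + j104 V
  V2 = 76.2·(cos(90.0°) + j·sin(90.0°)) = 0 + j76.2 V
Step 2 — Sum components: V_total = 0 + j180.2 V.
Step 3 — Convert to polar: |V_total| = 180.2 V, ∠V_total = 90.0°.

V_total = 180.2∠90.0° V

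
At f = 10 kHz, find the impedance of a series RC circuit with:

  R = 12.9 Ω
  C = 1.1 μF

Step 1 — Angular frequency: ω = 2π·f = 2π·1e+04 = 6.283e+04 rad/s.
Step 2 — Component impedances:
  R: Z = R = 12.9 Ω
  C: Z = 1/(jωC) = -j/(ω·C) = 0 - j14.47 Ω
Step 3 — Series combination: Z_total = R + C = 12.9 - j14.47 Ω = 19.38∠-48.3° Ω.

Z = 12.9 - j14.47 Ω = 19.38∠-48.3° Ω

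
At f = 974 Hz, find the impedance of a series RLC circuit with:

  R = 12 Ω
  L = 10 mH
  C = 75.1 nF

Step 1 — Angular frequency: ω = 2π·f = 2π·974 = 6120 rad/s.
Step 2 — Component impedances:
  R: Z = R = 12 Ω
  L: Z = jωL = j·6120·0.01 = 0 + j61.2 Ω
  C: Z = 1/(jωC) = -j/(ω·C) = 0 - j2176 Ω
Step 3 — Series combination: Z_total = R + L + C = 12 - j2115 Ω = 2115∠-89.7° Ω.

Z = 12 - j2115 Ω = 2115∠-89.7° Ω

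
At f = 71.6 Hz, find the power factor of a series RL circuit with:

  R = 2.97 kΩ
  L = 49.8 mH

Step 1 — Angular frequency: ω = 2π·f = 2π·71.6 = 449.9 rad/s.
Step 2 — Component impedances:
  R: Z = R = 2970 Ω
  L: Z = jωL = j·449.9·0.0498 = 0 + j22.4 Ω
Step 3 — Series combination: Z_total = R + L = 2970 + j22.4 Ω = 2970∠0.4° Ω.
Step 4 — Power factor: PF = cos(φ) = Re(Z)/|Z| = 2970/2970 = 1.
Step 5 — Type: Im(Z) = 22.4 ⇒ lagging (phase φ = 0.4°).

PF = 1 (lagging, φ = 0.4°)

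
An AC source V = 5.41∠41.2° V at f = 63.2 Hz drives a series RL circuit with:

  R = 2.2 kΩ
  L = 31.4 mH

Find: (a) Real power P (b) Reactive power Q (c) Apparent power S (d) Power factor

Step 1 — Angular frequency: ω = 2π·f = 2π·63.2 = 397.1 rad/s.
Step 2 — Component impedances:
  R: Z = R = 2200 Ω
  L: Z = jωL = j·397.1·0.0314 = 0 + j12.47 Ω
Step 3 — Series combination: Z_total = R + L = 2200 + j12.47 Ω = 2200∠0.3° Ω.
Step 4 — Source phasor: V = 5.41∠41.2° V = 4.071 + j3.564 V.
Step 5 — Current: I = V / Z = 0.001859 + j0.001609 A = 0.002459∠40.9° A.
Step 6 — Complex power: S = V·I* = 0.0133 + j7.54e-05 VA.
Step 7 — Real power: P = Re(S) = 0.0133 W.
Step 8 — Reactive power: Q = Im(S) = 7.54e-05 VAR.
Step 9 — Apparent power: |S| = 0.0133 VA.
Step 10 — Power factor: PF = P/|S| = 1 (lagging).

(a) P = 0.0133 W  (b) Q = 7.54e-05 VAR  (c) S = 0.0133 VA  (d) PF = 1 (lagging)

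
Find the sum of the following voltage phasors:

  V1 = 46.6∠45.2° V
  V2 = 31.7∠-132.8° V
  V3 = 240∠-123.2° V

Step 1 — Convert each phasor to rectangular form:
  V1 = 46.6·(cos(45.2°) + j·sin(45.2°)) = 32.84 + j33.07 V
  V2 = 31.7·(cos(-132.8°) + j·sin(-132.8°)) = -21.54 - j23.26 V
  V3 = 240·(cos(-123.2°) + j·sin(-123.2°)) = -131.4 - j200.8 V
Step 2 — Sum components: V_total = -120.1 - j191 V.
Step 3 — Convert to polar: |V_total| = 225.6 V, ∠V_total = -122.2°.

V_total = 225.6∠-122.2° V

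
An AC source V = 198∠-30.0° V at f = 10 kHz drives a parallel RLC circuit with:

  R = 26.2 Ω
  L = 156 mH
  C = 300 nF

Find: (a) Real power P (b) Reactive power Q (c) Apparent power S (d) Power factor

Step 1 — Angular frequency: ω = 2π·f = 2π·1e+04 = 6.283e+04 rad/s.
Step 2 — Component impedances:
  R: Z = R = 26.2 Ω
  L: Z = jωL = j·6.283e+04·0.156 = 0 + j9802 Ω
  C: Z = 1/(jωC) = -j/(ω·C) = 0 - j53.05 Ω
Step 3 — Parallel combination: 1/Z_total = 1/R + 1/L + 1/C; Z_total = 21.11 - j10.37 Ω = 23.52∠-26.2° Ω.
Step 4 — Source phasor: V = 198∠-30.0° V = 171.5 - j99 V.
Step 5 — Current: I = V / Z = 8.401 - j0.5639 A = 8.42∠-3.8° A.
Step 6 — Complex power: S = V·I* = 1496 - j735 VA.
Step 7 — Real power: P = Re(S) = 1496 W.
Step 8 — Reactive power: Q = Im(S) = -735 VAR.
Step 9 — Apparent power: |S| = 1667 VA.
Step 10 — Power factor: PF = P/|S| = 0.8976 (leading).

(a) P = 1496 W  (b) Q = -735 VAR  (c) S = 1667 VA  (d) PF = 0.8976 (leading)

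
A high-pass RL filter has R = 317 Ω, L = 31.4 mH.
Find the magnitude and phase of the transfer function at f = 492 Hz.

Step 1 — Angular frequency: ω = 2π·492 = 3091 rad/s.
Step 2 — Transfer function: H(jω) = jωL/(R + jωL).
Step 3 — Numerator jωL = j·97.07; denominator R + jωL = 317 + j97.07.
Step 4 — H = 0.08573 + j0.28.
Step 5 — Magnitude: |H| = 0.2928 (-10.7 dB); phase: φ = 73.0°.

|H| = 0.2928 (-10.7 dB), φ = 73.0°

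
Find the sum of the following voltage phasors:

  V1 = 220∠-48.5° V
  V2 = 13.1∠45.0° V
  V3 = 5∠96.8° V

Step 1 — Convert each phasor to rectangular form:
  V1 = 220·(cos(-48.5°) + j·sin(-48.5°)) = 145.8 - j164.8 V
  V2 = 13.1·(cos(45.0°) + j·sin(45.0°)) = 9.263 + j9.263 V
  V3 = 5·(cos(96.8°) + j·sin(96.8°)) = -0.592 + j4.965 V
Step 2 — Sum components: V_total = 154.4 - j150.5 V.
Step 3 — Convert to polar: |V_total| = 215.7 V, ∠V_total = -44.3°.

V_total = 215.7∠-44.3° V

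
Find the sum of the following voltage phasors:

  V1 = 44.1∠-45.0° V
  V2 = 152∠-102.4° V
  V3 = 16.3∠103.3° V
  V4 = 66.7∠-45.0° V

Step 1 — Convert each phasor to rectangular form:
  V1 = 44.1·(cos(-45.0°) + j·sin(-45.0°)) = 31.18 - j31.18 V
  V2 = 152·(cos(-102.4°) + j·sin(-102.4°)) = -32.64 - j148.5 V
  V3 = 16.3·(cos(103.3°) + j·sin(103.3°)) = -3.75 + j15.86 V
  V4 = 66.7·(cos(-45.0°) + j·sin(-45.0°)) = 47.16 - j47.16 V
Step 2 — Sum components: V_total = 41.96 - j210.9 V.
Step 3 — Convert to polar: |V_total| = 215.1 V, ∠V_total = -78.8°.

V_total = 215.1∠-78.8° V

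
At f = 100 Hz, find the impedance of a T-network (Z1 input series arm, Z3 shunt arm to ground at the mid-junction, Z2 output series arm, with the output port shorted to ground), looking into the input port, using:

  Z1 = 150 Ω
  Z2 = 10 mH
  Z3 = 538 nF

Step 1 — Angular frequency: ω = 2π·f = 2π·100 = 628.3 rad/s.
Step 2 — Component impedances:
  Z1: Z = R = 150 Ω
  Z2: Z = jωL = j·628.3·0.01 = 0 + j6.283 Ω
  Z3: Z = 1/(jωC) = -j/(ω·C) = 0 - j2958 Ω
Step 3 — With the output port shorted to ground, the output series arm Z2 runs from the junction to ground; the shunt arm Z3 also runs from the junction to ground. They appear in parallel: Z3 || Z2 = 0 + j6.297 Ω.
Step 4 — Series with input arm Z1: Z_in = Z1 + (Z3 || Z2) = 150 + j6.297 Ω = 150.1∠2.4° Ω.

Z = 150 + j6.297 Ω = 150.1∠2.4° Ω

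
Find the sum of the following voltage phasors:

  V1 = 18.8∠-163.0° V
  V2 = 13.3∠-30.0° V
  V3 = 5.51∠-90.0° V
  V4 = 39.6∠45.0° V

Step 1 — Convert each phasor to rectangular form:
  V1 = 18.8·(cos(-163.0°) + j·sin(-163.0°)) = -17.98 - j5.497 V
  V2 = 13.3·(cos(-30.0°) + j·sin(-30.0°)) = 11.52 - j6.65 V
  V3 = 5.51·(cos(-90.0°) + j·sin(-90.0°)) = 0 - j5.51 V
  V4 = 39.6·(cos(45.0°) + j·sin(45.0°)) = 28 + j28 V
Step 2 — Sum components: V_total = 21.54 + j10.34 V.
Step 3 — Convert to polar: |V_total| = 23.9 V, ∠V_total = 25.7°.

V_total = 23.9∠25.7° V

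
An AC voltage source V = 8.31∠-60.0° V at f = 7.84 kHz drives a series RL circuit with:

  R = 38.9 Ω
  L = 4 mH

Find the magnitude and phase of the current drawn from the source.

Step 1 — Angular frequency: ω = 2π·f = 2π·7840 = 4.926e+04 rad/s.
Step 2 — Component impedances:
  R: Z = R = 38.9 Ω
  L: Z = jωL = j·4.926e+04·0.004 = 0 + j197 Ω
Step 3 — Series combination: Z_total = R + L = 38.9 + j197 Ω = 200.8∠78.8° Ω.
Step 4 — Source phasor: V = 8.31∠-60.0° V = 4.155 - j7.197 V.
Step 5 — Ohm's law: I = V / Z_total = (4.155 - j7.197) / (38.9 + j197) = -0.03115 - j0.02724 A.
Step 6 — Convert to polar: |I| = 0.04138 A, ∠I = -138.8°.

I = 0.04138∠-138.8° A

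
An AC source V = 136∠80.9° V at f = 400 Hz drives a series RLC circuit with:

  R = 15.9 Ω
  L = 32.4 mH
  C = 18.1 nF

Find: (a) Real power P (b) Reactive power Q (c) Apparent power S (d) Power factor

Step 1 — Angular frequency: ω = 2π·f = 2π·400 = 2513 rad/s.
Step 2 — Component impedances:
  R: Z = R = 15.9 Ω
  L: Z = jωL = j·2513·0.0324 = 0 + j81.43 Ω
  C: Z = 1/(jωC) = -j/(ω·C) = 0 - j2.198e+04 Ω
Step 3 — Series combination: Z_total = R + L + C = 15.9 - j2.19e+04 Ω = 2.19e+04∠-90.0° Ω.
Step 4 — Source phasor: V = 136∠80.9° V = 21.51 + j134.3 V.
Step 5 — Current: I = V / Z = -0.006131 + j0.0009866 A = 0.00621∠170.9° A.
Step 6 — Complex power: S = V·I* = 0.0006131 - j0.8445 VA.
Step 7 — Real power: P = Re(S) = 0.0006131 W.
Step 8 — Reactive power: Q = Im(S) = -0.8445 VAR.
Step 9 — Apparent power: |S| = 0.8445 VA.
Step 10 — Power factor: PF = P/|S| = 0.000726 (leading).

(a) P = 0.0006131 W  (b) Q = -0.8445 VAR  (c) S = 0.8445 VA  (d) PF = 0.000726 (leading)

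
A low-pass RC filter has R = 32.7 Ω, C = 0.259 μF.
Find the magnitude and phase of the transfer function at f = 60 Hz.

Step 1 — Angular frequency: ω = 2π·60 = 377 rad/s.
Step 2 — Transfer function: H(jω) = 1/(1 + jωRC).
Step 3 — Denominator: 1 + jωRC = 1 + j·377·32.7·2.59e-07 = 1 + j0.003193.
Step 4 — H = 1 - j0.003193.
Step 5 — Magnitude: |H| = 1 (-0.0 dB); phase: φ = -0.2°.

|H| = 1 (-0.0 dB), φ = -0.2°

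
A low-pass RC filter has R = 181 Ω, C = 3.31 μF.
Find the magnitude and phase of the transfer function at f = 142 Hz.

Step 1 — Angular frequency: ω = 2π·142 = 892.2 rad/s.
Step 2 — Transfer function: H(jω) = 1/(1 + jωRC).
Step 3 — Denominator: 1 + jωRC = 1 + j·892.2·181·3.31e-06 = 1 + j0.5345.
Step 4 — H = 0.7778 - j0.4157.
Step 5 — Magnitude: |H| = 0.8819 (-1.1 dB); phase: φ = -28.1°.

|H| = 0.8819 (-1.1 dB), φ = -28.1°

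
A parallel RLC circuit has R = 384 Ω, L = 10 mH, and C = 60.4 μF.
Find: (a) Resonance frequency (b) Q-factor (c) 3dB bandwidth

Step 1 — Resonance: ω₀ = 1/√(LC) = 1/√(0.01·6.04e-05) = 1287 rad/s.
Step 2 — f₀ = ω₀/(2π) = 204.8 Hz.
Step 3 — Parallel Q: Q = R/(ω₀L) = 384/(1287·0.01) = 29.84.
Step 4 — Bandwidth: Δω = ω₀/Q = 43.12 rad/s; BW = Δω/(2π) = 6.862 Hz.

(a) f₀ = 204.8 Hz  (b) Q = 29.84  (c) BW = 6.862 Hz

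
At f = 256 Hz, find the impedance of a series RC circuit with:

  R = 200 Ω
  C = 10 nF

Step 1 — Angular frequency: ω = 2π·f = 2π·256 = 1608 rad/s.
Step 2 — Component impedances:
  R: Z = R = 200 Ω
  C: Z = 1/(jωC) = -j/(ω·C) = 0 - j6.217e+04 Ω
Step 3 — Series combination: Z_total = R + C = 200 - j6.217e+04 Ω = 6.217e+04∠-89.8° Ω.

Z = 200 - j6.217e+04 Ω = 6.217e+04∠-89.8° Ω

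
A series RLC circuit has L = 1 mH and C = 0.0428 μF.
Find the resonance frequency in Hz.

Step 1 — Resonance condition Im(Z)=0 gives ω₀ = 1/√(LC).
Step 2 — ω₀ = 1/√(0.001·4.28e-08) = 1.529e+05 rad/s.
Step 3 — f₀ = ω₀/(2π) = 2.433e+04 Hz.

f₀ = 2.433e+04 Hz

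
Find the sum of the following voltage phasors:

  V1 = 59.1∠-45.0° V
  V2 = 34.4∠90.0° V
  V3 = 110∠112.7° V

Step 1 — Convert each phasor to rectangular form:
  V1 = 59.1·(cos(-45.0°) + j·sin(-45.0°)) = 41.79 - j41.79 V
  V2 = 34.4·(cos(90.0°) + j·sin(90.0°)) = 0 + j34.4 V
  V3 = 110·(cos(112.7°) + j·sin(112.7°)) = -42.45 + j101.5 V
Step 2 — Sum components: V_total = -0.6597 + j94.09 V.
Step 3 — Convert to polar: |V_total| = 94.09 V, ∠V_total = 90.4°.

V_total = 94.09∠90.4° V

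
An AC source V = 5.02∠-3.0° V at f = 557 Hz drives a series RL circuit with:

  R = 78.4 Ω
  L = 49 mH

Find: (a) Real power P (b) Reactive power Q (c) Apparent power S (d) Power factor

Step 1 — Angular frequency: ω = 2π·f = 2π·557 = 3500 rad/s.
Step 2 — Component impedances:
  R: Z = R = 78.4 Ω
  L: Z = jωL = j·3500·0.049 = 0 + j171.5 Ω
Step 3 — Series combination: Z_total = R + L = 78.4 + j171.5 Ω = 188.6∠65.4° Ω.
Step 4 — Source phasor: V = 5.02∠-3.0° V = 5.013 - j0.2627 V.
Step 5 — Current: I = V / Z = 0.009787 - j0.02476 A = 0.02662∠-68.4° A.
Step 6 — Complex power: S = V·I* = 0.05557 + j0.1215 VA.
Step 7 — Real power: P = Re(S) = 0.05557 W.
Step 8 — Reactive power: Q = Im(S) = 0.1215 VAR.
Step 9 — Apparent power: |S| = 0.1336 VA.
Step 10 — Power factor: PF = P/|S| = 0.4158 (lagging).

(a) P = 0.05557 W  (b) Q = 0.1215 VAR  (c) S = 0.1336 VA  (d) PF = 0.4158 (lagging)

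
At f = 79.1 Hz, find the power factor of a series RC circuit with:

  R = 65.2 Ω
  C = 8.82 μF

Step 1 — Angular frequency: ω = 2π·f = 2π·79.1 = 497 rad/s.
Step 2 — Component impedances:
  R: Z = R = 65.2 Ω
  C: Z = 1/(jωC) = -j/(ω·C) = 0 - j228.1 Ω
Step 3 — Series combination: Z_total = R + C = 65.2 - j228.1 Ω = 237.3∠-74.0° Ω.
Step 4 — Power factor: PF = cos(φ) = Re(Z)/|Z| = 65.2/237.3 = 0.2748.
Step 5 — Type: Im(Z) = -228.1 ⇒ leading (phase φ = -74.0°).

PF = 0.2748 (leading, φ = -74.0°)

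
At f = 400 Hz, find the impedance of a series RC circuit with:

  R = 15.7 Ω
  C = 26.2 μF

Step 1 — Angular frequency: ω = 2π·f = 2π·400 = 2513 rad/s.
Step 2 — Component impedances:
  R: Z = R = 15.7 Ω
  C: Z = 1/(jωC) = -j/(ω·C) = 0 - j15.19 Ω
Step 3 — Series combination: Z_total = R + C = 15.7 - j15.19 Ω = 21.84∠-44.0° Ω.

Z = 15.7 - j15.19 Ω = 21.84∠-44.0° Ω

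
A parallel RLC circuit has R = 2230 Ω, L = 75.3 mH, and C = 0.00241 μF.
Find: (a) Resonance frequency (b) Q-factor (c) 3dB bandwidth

Step 1 — Resonance: ω₀ = 1/√(LC) = 1/√(0.0753·2.41e-09) = 7.423e+04 rad/s.
Step 2 — f₀ = ω₀/(2π) = 1.181e+04 Hz.
Step 3 — Parallel Q: Q = R/(ω₀L) = 2230/(7.423e+04·0.0753) = 0.3989.
Step 4 — Bandwidth: Δω = ω₀/Q = 1.861e+05 rad/s; BW = Δω/(2π) = 2.961e+04 Hz.

(a) f₀ = 1.181e+04 Hz  (b) Q = 0.3989  (c) BW = 2.961e+04 Hz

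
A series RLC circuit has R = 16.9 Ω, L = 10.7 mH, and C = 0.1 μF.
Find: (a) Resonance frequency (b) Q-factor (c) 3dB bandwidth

Step 1 — Resonance: ω₀ = 1/√(LC) = 1/√(0.0107·1e-07) = 3.057e+04 rad/s.
Step 2 — f₀ = ω₀/(2π) = 4866 Hz.
Step 3 — Series Q: Q = ω₀L/R = 3.057e+04·0.0107/16.9 = 19.36.
Step 4 — Bandwidth: Δω = ω₀/Q = 1579 rad/s; BW = Δω/(2π) = 251.4 Hz.

(a) f₀ = 4866 Hz  (b) Q = 19.36  (c) BW = 251.4 Hz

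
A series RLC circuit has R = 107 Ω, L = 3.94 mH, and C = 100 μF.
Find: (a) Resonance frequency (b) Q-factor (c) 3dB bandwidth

Step 1 — Resonance condition Im(Z)=0 gives ω₀ = 1/√(LC).
Step 2 — ω₀ = 1/√(0.00394·0.0001) = 1593 rad/s.
Step 3 — f₀ = ω₀/(2π) = 253.6 Hz.
Step 4 — Series Q: Q = ω₀L/R = 1593·0.00394/107 = 0.05866.
Step 5 — 3dB bandwidth: Δω = ω₀/Q = 2.716e+04 rad/s; BW = Δω/(2π) = 4322 Hz.

(a) f₀ = 253.6 Hz  (b) Q = 0.05866  (c) BW = 4322 Hz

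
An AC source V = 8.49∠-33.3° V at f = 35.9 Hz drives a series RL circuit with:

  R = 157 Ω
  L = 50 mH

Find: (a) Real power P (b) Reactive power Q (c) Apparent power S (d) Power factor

Step 1 — Angular frequency: ω = 2π·f = 2π·35.9 = 225.6 rad/s.
Step 2 — Component impedances:
  R: Z = R = 157 Ω
  L: Z = jωL = j·225.6·0.05 = 0 + j11.28 Ω
Step 3 — Series combination: Z_total = R + L = 157 + j11.28 Ω = 157.4∠4.1° Ω.
Step 4 — Source phasor: V = 8.49∠-33.3° V = 7.096 - j4.661 V.
Step 5 — Current: I = V / Z = 0.04284 - j0.03277 A = 0.05394∠-37.4° A.
Step 6 — Complex power: S = V·I* = 0.4568 + j0.03281 VA.
Step 7 — Real power: P = Re(S) = 0.4568 W.
Step 8 — Reactive power: Q = Im(S) = 0.03281 VAR.
Step 9 — Apparent power: |S| = 0.4579 VA.
Step 10 — Power factor: PF = P/|S| = 0.9974 (lagging).

(a) P = 0.4568 W  (b) Q = 0.03281 VAR  (c) S = 0.4579 VA  (d) PF = 0.9974 (lagging)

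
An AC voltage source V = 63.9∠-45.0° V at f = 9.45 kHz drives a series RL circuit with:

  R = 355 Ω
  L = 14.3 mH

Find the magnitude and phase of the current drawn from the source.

Step 1 — Angular frequency: ω = 2π·f = 2π·9450 = 5.938e+04 rad/s.
Step 2 — Component impedances:
  R: Z = R = 355 Ω
  L: Z = jωL = j·5.938e+04·0.0143 = 0 + j849.1 Ω
Step 3 — Series combination: Z_total = R + L = 355 + j849.1 Ω = 920.3∠67.3° Ω.
Step 4 — Source phasor: V = 63.9∠-45.0° V = 45.18 - j45.18 V.
Step 5 — Ohm's law: I = V / Z_total = (45.18 - j45.18) / (355 + j849.1) = -0.02636 - j0.06424 A.
Step 6 — Convert to polar: |I| = 0.06943 A, ∠I = -112.3°.

I = 0.06943∠-112.3° A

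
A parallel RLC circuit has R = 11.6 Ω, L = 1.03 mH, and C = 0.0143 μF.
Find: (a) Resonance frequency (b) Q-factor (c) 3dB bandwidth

Step 1 — Resonance: ω₀ = 1/√(LC) = 1/√(0.00103·1.43e-08) = 2.606e+05 rad/s.
Step 2 — f₀ = ω₀/(2π) = 4.147e+04 Hz.
Step 3 — Parallel Q: Q = R/(ω₀L) = 11.6/(2.606e+05·0.00103) = 0.04322.
Step 4 — Bandwidth: Δω = ω₀/Q = 6.028e+06 rad/s; BW = Δω/(2π) = 9.595e+05 Hz.

(a) f₀ = 4.147e+04 Hz  (b) Q = 0.04322  (c) BW = 9.595e+05 Hz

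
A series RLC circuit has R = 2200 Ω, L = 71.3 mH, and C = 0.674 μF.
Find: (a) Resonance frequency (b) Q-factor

Step 1 — Resonance condition Im(Z)=0 gives ω₀ = 1/√(LC).
Step 2 — ω₀ = 1/√(0.0713·6.74e-07) = 4562 rad/s.
Step 3 — f₀ = ω₀/(2π) = 726 Hz.
Step 4 — Series Q: Q = ω₀L/R = 4562·0.0713/2200 = 0.1478.

(a) f₀ = 726 Hz  (b) Q = 0.1478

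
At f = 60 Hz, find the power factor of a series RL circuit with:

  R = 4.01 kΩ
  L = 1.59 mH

Step 1 — Angular frequency: ω = 2π·f = 2π·60 = 377 rad/s.
Step 2 — Component impedances:
  R: Z = R = 4010 Ω
  L: Z = jωL = j·377·0.00159 = 0 + j0.5994 Ω
Step 3 — Series combination: Z_total = R + L = 4010 + j0.5994 Ω = 4010∠0.0° Ω.
Step 4 — Power factor: PF = cos(φ) = Re(Z)/|Z| = 4010/4010 = 1.
Step 5 — Type: Im(Z) = 0.5994 ⇒ lagging (phase φ = 0.0°).

PF = 1 (lagging, φ = 0.0°)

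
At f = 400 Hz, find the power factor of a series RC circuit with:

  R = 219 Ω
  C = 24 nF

Step 1 — Angular frequency: ω = 2π·f = 2π·400 = 2513 rad/s.
Step 2 — Component impedances:
  R: Z = R = 219 Ω
  C: Z = 1/(jωC) = -j/(ω·C) = 0 - j1.658e+04 Ω
Step 3 — Series combination: Z_total = R + C = 219 - j1.658e+04 Ω = 1.658e+04∠-89.2° Ω.
Step 4 — Power factor: PF = cos(φ) = Re(Z)/|Z| = 219/1.658e+04 = 0.01321.
Step 5 — Type: Im(Z) = -1.658e+04 ⇒ leading (phase φ = -89.2°).

PF = 0.01321 (leading, φ = -89.2°)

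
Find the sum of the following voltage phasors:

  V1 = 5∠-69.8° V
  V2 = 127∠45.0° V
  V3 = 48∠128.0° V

Step 1 — Convert each phasor to rectangular form:
  V1 = 5·(cos(-69.8°) + j·sin(-69.8°)) = 1.726 - j4.692 V
  V2 = 127·(cos(45.0°) + j·sin(45.0°)) = 89.8 + j89.8 V
  V3 = 48·(cos(128.0°) + j·sin(128.0°)) = -29.55 + j37.82 V
Step 2 — Sum components: V_total = 61.98 + j122.9 V.
Step 3 — Convert to polar: |V_total| = 137.7 V, ∠V_total = 63.2°.

V_total = 137.7∠63.2° V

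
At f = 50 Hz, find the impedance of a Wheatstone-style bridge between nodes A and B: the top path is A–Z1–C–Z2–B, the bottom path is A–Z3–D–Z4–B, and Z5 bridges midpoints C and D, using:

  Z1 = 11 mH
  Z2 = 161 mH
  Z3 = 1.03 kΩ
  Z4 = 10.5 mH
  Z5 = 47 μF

Step 1 — Angular frequency: ω = 2π·f = 2π·50 = 314.2 rad/s.
Step 2 — Component impedances:
  Z1: Z = jωL = j·314.2·0.011 = 0 + j3.456 Ω
  Z2: Z = jωL = j·314.2·0.161 = 0 + j50.58 Ω
  Z3: Z = R = 1030 Ω
  Z4: Z = jωL = j·314.2·0.0105 = 0 + j3.299 Ω
  Z5: Z = 1/(jωC) = -j/(ω·C) = 0 - j67.73 Ω
Step 3 — Bridge requires nodal analysis (the Z5 bridge couples midpoints C and D, so the two paths cannot be reduced to a simple series/parallel combination). Setting node B to ground and injecting 1 A at node A, the 3-node admittance system at A, C, D solves to V_A = Z_AB = 57.24 + j224 Ω = 231.2∠75.7° Ω.

Z = 57.24 + j224 Ω = 231.2∠75.7° Ω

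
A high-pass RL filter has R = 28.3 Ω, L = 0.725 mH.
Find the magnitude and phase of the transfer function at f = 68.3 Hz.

Step 1 — Angular frequency: ω = 2π·68.3 = 429.1 rad/s.
Step 2 — Transfer function: H(jω) = jωL/(R + jωL).
Step 3 — Numerator jωL = j·0.3111; denominator R + jωL = 28.3 + j0.3111.
Step 4 — H = 0.0001209 + j0.01099.
Step 5 — Magnitude: |H| = 0.01099 (-39.2 dB); phase: φ = 89.4°.

|H| = 0.01099 (-39.2 dB), φ = 89.4°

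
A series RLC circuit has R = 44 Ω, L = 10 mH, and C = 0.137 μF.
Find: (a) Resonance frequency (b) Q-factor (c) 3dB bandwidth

Step 1 — Resonance condition Im(Z)=0 gives ω₀ = 1/√(LC).
Step 2 — ω₀ = 1/√(0.01·1.37e-07) = 2.702e+04 rad/s.
Step 3 — f₀ = ω₀/(2π) = 4300 Hz.
Step 4 — Series Q: Q = ω₀L/R = 2.702e+04·0.01/44 = 6.14.
Step 5 — 3dB bandwidth: Δω = ω₀/Q = 4400 rad/s; BW = Δω/(2π) = 700.3 Hz.

(a) f₀ = 4300 Hz  (b) Q = 6.14  (c) BW = 700.3 Hz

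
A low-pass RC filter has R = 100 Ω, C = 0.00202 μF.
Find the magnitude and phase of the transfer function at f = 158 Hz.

Step 1 — Angular frequency: ω = 2π·158 = 992.7 rad/s.
Step 2 — Transfer function: H(jω) = 1/(1 + jωRC).
Step 3 — Denominator: 1 + jωRC = 1 + j·992.7·100·2.02e-09 = 1 + j0.0002005.
Step 4 — H = 1 - j0.0002005.
Step 5 — Magnitude: |H| = 1 (-0.0 dB); phase: φ = -0.0°.

|H| = 1 (-0.0 dB), φ = -0.0°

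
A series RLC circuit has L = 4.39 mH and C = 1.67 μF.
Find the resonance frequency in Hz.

Step 1 — Resonance condition Im(Z)=0 gives ω₀ = 1/√(LC).
Step 2 — ω₀ = 1/√(0.00439·1.67e-06) = 1.168e+04 rad/s.
Step 3 — f₀ = ω₀/(2π) = 1859 Hz.

f₀ = 1859 Hz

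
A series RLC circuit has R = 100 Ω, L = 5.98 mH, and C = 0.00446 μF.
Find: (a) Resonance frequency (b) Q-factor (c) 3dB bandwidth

Step 1 — Resonance: ω₀ = 1/√(LC) = 1/√(0.00598·4.46e-09) = 1.936e+05 rad/s.
Step 2 — f₀ = ω₀/(2π) = 3.082e+04 Hz.
Step 3 — Series Q: Q = ω₀L/R = 1.936e+05·0.00598/100 = 11.58.
Step 4 — Bandwidth: Δω = ω₀/Q = 1.672e+04 rad/s; BW = Δω/(2π) = 2661 Hz.

(a) f₀ = 3.082e+04 Hz  (b) Q = 11.58  (c) BW = 2661 Hz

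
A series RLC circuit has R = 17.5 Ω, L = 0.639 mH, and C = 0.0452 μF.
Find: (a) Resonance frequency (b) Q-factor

Step 1 — Resonance condition Im(Z)=0 gives ω₀ = 1/√(LC).
Step 2 — ω₀ = 1/√(0.000639·4.52e-08) = 1.861e+05 rad/s.
Step 3 — f₀ = ω₀/(2π) = 2.961e+04 Hz.
Step 4 — Series Q: Q = ω₀L/R = 1.861e+05·0.000639/17.5 = 6.794.

(a) f₀ = 2.961e+04 Hz  (b) Q = 6.794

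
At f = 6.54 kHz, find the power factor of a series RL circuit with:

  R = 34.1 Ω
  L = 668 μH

Step 1 — Angular frequency: ω = 2π·f = 2π·6540 = 4.109e+04 rad/s.
Step 2 — Component impedances:
  R: Z = R = 34.1 Ω
  L: Z = jωL = j·4.109e+04·0.000668 = 0 + j27.45 Ω
Step 3 — Series combination: Z_total = R + L = 34.1 + j27.45 Ω = 43.78∠38.8° Ω.
Step 4 — Power factor: PF = cos(φ) = Re(Z)/|Z| = 34.1/43.775 = 0.779.
Step 5 — Type: Im(Z) = 27.45 ⇒ lagging (phase φ = 38.8°).

PF = 0.779 (lagging, φ = 38.8°)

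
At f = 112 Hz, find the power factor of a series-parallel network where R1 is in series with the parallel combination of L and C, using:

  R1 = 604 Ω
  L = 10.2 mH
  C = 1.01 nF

Step 1 — Angular frequency: ω = 2π·f = 2π·112 = 703.7 rad/s.
Step 2 — Component impedances:
  R1: Z = R = 604 Ω
  L: Z = jωL = j·703.7·0.0102 = 0 + j7.178 Ω
  C: Z = 1/(jωC) = -j/(ω·C) = 0 - j1.407e+06 Ω
Step 3 — Parallel branch: L || C = 1/(1/L + 1/C) = 0 + j7.178 Ω.
Step 4 — Series with R1: Z_total = R1 + (L || C) = 604 + j7.178 Ω = 604∠0.7° Ω.
Step 5 — Power factor: PF = cos(φ) = Re(Z)/|Z| = 604/604.04 = 0.9999.
Step 6 — Type: Im(Z) = 7.178 ⇒ lagging (phase φ = 0.7°).

PF = 0.9999 (lagging, φ = 0.7°)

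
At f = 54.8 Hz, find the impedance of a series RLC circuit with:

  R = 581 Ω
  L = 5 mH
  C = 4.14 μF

Step 1 — Angular frequency: ω = 2π·f = 2π·54.8 = 344.3 rad/s.
Step 2 — Component impedances:
  R: Z = R = 581 Ω
  L: Z = jωL = j·344.3·0.005 = 0 + j1.722 Ω
  C: Z = 1/(jωC) = -j/(ω·C) = 0 - j701.5 Ω
Step 3 — Series combination: Z_total = R + L + C = 581 - j699.8 Ω = 909.5∠-50.3° Ω.

Z = 581 - j699.8 Ω = 909.5∠-50.3° Ω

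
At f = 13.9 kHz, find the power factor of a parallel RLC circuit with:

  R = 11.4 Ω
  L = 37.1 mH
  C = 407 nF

Step 1 — Angular frequency: ω = 2π·f = 2π·1.39e+04 = 8.734e+04 rad/s.
Step 2 — Component impedances:
  R: Z = R = 11.4 Ω
  L: Z = jωL = j·8.734e+04·0.0371 = 0 + j3240 Ω
  C: Z = 1/(jωC) = -j/(ω·C) = 0 - j28.13 Ω
Step 3 — Parallel combination: 1/Z_total = 1/R + 1/L + 1/C; Z_total = 9.816 - j3.943 Ω = 10.58∠-21.9° Ω.
Step 4 — Power factor: PF = cos(φ) = Re(Z)/|Z| = 9.81602/10.5784 = 0.9279.
Step 5 — Type: Im(Z) = -3.943 ⇒ leading (phase φ = -21.9°).

PF = 0.9279 (leading, φ = -21.9°)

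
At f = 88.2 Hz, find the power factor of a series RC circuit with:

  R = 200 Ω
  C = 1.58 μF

Step 1 — Angular frequency: ω = 2π·f = 2π·88.2 = 554.2 rad/s.
Step 2 — Component impedances:
  R: Z = R = 200 Ω
  C: Z = 1/(jωC) = -j/(ω·C) = 0 - j1142 Ω
Step 3 — Series combination: Z_total = R + C = 200 - j1142 Ω = 1159∠-80.1° Ω.
Step 4 — Power factor: PF = cos(φ) = Re(Z)/|Z| = 200/1159.5 = 0.1725.
Step 5 — Type: Im(Z) = -1142 ⇒ leading (phase φ = -80.1°).

PF = 0.1725 (leading, φ = -80.1°)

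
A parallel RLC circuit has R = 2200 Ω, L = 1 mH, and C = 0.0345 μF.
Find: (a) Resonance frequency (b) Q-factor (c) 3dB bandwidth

Step 1 — Resonance: ω₀ = 1/√(LC) = 1/√(0.001·3.45e-08) = 1.703e+05 rad/s.
Step 2 — f₀ = ω₀/(2π) = 2.71e+04 Hz.
Step 3 — Parallel Q: Q = R/(ω₀L) = 2200/(1.703e+05·0.001) = 12.92.
Step 4 — Bandwidth: Δω = ω₀/Q = 1.318e+04 rad/s; BW = Δω/(2π) = 2097 Hz.

(a) f₀ = 2.71e+04 Hz  (b) Q = 12.92  (c) BW = 2097 Hz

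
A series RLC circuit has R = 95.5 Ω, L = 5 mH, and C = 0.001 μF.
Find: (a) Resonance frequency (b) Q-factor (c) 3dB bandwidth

Step 1 — Resonance condition Im(Z)=0 gives ω₀ = 1/√(LC).
Step 2 — ω₀ = 1/√(0.005·1e-09) = 4.472e+05 rad/s.
Step 3 — f₀ = ω₀/(2π) = 7.118e+04 Hz.
Step 4 — Series Q: Q = ω₀L/R = 4.472e+05·0.005/95.5 = 23.41.
Step 5 — 3dB bandwidth: Δω = ω₀/Q = 1.91e+04 rad/s; BW = Δω/(2π) = 3040 Hz.

(a) f₀ = 7.118e+04 Hz  (b) Q = 23.41  (c) BW = 3040 Hz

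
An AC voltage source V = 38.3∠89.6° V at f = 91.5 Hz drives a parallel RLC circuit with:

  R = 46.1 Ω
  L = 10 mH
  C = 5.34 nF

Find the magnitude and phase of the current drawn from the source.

Step 1 — Angular frequency: ω = 2π·f = 2π·91.5 = 574.9 rad/s.
Step 2 — Component impedances:
  R: Z = R = 46.1 Ω
  L: Z = jωL = j·574.9·0.01 = 0 + j5.749 Ω
  C: Z = 1/(jωC) = -j/(ω·C) = 0 - j3.257e+05 Ω
Step 3 — Parallel combination: 1/Z_total = 1/R + 1/L + 1/C; Z_total = 0.706 + j5.661 Ω = 5.705∠82.9° Ω.
Step 4 — Source phasor: V = 38.3∠89.6° V = 0.2674 + j38.3 V.
Step 5 — Ohm's law: I = V / Z_total = (0.2674 + j38.3) / (0.706 + j5.661) = 6.667 + j0.7843 A.
Step 6 — Convert to polar: |I| = 6.713 A, ∠I = 6.7°.

I = 6.713∠6.7° A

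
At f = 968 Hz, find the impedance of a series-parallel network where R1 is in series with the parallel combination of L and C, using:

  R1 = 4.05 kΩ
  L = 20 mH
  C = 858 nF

Step 1 — Angular frequency: ω = 2π·f = 2π·968 = 6082 rad/s.
Step 2 — Component impedances:
  R1: Z = R = 4050 Ω
  L: Z = jωL = j·6082·0.02 = 0 + j121.6 Ω
  C: Z = 1/(jωC) = -j/(ω·C) = 0 - j191.6 Ω
Step 3 — Parallel branch: L || C = 1/(1/L + 1/C) = 0 + j333.1 Ω.
Step 4 — Series with R1: Z_total = R1 + (L || C) = 4050 + j333.1 Ω = 4064∠4.7° Ω.

Z = 4050 + j333.1 Ω = 4064∠4.7° Ω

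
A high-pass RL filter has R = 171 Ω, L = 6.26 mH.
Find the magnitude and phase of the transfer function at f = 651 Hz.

Step 1 — Angular frequency: ω = 2π·651 = 4090 rad/s.
Step 2 — Transfer function: H(jω) = jωL/(R + jωL).
Step 3 — Numerator jωL = j·25.61; denominator R + jωL = 171 + j25.61.
Step 4 — H = 0.02193 + j0.1465.
Step 5 — Magnitude: |H| = 0.1481 (-16.6 dB); phase: φ = 81.5°.

|H| = 0.1481 (-16.6 dB), φ = 81.5°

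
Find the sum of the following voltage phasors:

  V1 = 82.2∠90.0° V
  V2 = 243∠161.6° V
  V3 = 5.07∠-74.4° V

Step 1 — Convert each phasor to rectangular form:
  V1 = 82.2·(cos(90.0°) + j·sin(90.0°)) = 0 + j82.2 V
  V2 = 243·(cos(161.6°) + j·sin(161.6°)) = -230.6 + j76.7 V
  V3 = 5.07·(cos(-74.4°) + j·sin(-74.4°)) = 1.363 - j4.883 V
Step 2 — Sum components: V_total = -229.2 + j154 V.
Step 3 — Convert to polar: |V_total| = 276.2 V, ∠V_total = 146.1°.

V_total = 276.2∠146.1° V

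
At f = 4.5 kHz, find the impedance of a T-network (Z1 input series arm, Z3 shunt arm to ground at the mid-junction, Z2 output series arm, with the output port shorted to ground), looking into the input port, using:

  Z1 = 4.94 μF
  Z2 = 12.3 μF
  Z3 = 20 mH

Step 1 — Angular frequency: ω = 2π·f = 2π·4500 = 2.827e+04 rad/s.
Step 2 — Component impedances:
  Z1: Z = 1/(jωC) = -j/(ω·C) = 0 - j7.159 Ω
  Z2: Z = 1/(jωC) = -j/(ω·C) = 0 - j2.875 Ω
  Z3: Z = jωL = j·2.827e+04·0.02 = 0 + j565.5 Ω
Step 3 — With the output port shorted to ground, the output series arm Z2 runs from the junction to ground; the shunt arm Z3 also runs from the junction to ground. They appear in parallel: Z3 || Z2 = 0 - j2.89 Ω.
Step 4 — Series with input arm Z1: Z_in = Z1 + (Z3 || Z2) = 0 - j10.05 Ω = 10.05∠-90.0° Ω.

Z = 0 - j10.05 Ω = 10.05∠-90.0° Ω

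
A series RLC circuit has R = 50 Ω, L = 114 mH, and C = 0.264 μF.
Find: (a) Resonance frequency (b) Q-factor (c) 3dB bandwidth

Step 1 — Resonance: ω₀ = 1/√(LC) = 1/√(0.114·2.64e-07) = 5764 rad/s.
Step 2 — f₀ = ω₀/(2π) = 917.4 Hz.
Step 3 — Series Q: Q = ω₀L/R = 5764·0.114/50 = 13.14.
Step 4 — Bandwidth: Δω = ω₀/Q = 438.6 rad/s; BW = Δω/(2π) = 69.8 Hz.

(a) f₀ = 917.4 Hz  (b) Q = 13.14  (c) BW = 69.8 Hz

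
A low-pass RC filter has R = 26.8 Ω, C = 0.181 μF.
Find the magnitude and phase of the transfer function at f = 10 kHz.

Step 1 — Angular frequency: ω = 2π·1e+04 = 6.283e+04 rad/s.
Step 2 — Transfer function: H(jω) = 1/(1 + jωRC).
Step 3 — Denominator: 1 + jωRC = 1 + j·6.283e+04·26.8·1.81e-07 = 1 + j0.3048.
Step 4 — H = 0.915 - j0.2789.
Step 5 — Magnitude: |H| = 0.9566 (-0.4 dB); phase: φ = -17.0°.

|H| = 0.9566 (-0.4 dB), φ = -17.0°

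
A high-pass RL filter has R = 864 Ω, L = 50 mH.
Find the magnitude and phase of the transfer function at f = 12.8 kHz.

Step 1 — Angular frequency: ω = 2π·1.28e+04 = 8.042e+04 rad/s.
Step 2 — Transfer function: H(jω) = jωL/(R + jωL).
Step 3 — Numerator jωL = j·4021; denominator R + jωL = 864 + j4021.
Step 4 — H = 0.9559 + j0.2054.
Step 5 — Magnitude: |H| = 0.9777 (-0.2 dB); phase: φ = 12.1°.

|H| = 0.9777 (-0.2 dB), φ = 12.1°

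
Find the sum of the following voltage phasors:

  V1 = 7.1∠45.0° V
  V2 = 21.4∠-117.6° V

Step 1 — Convert each phasor to rectangular form:
  V1 = 7.1·(cos(45.0°) + j·sin(45.0°)) = 5.02 + j5.02 V
  V2 = 21.4·(cos(-117.6°) + j·sin(-117.6°)) = -9.915 - j18.96 V
Step 2 — Sum components: V_total = -4.894 - j13.94 V.
Step 3 — Convert to polar: |V_total| = 14.78 V, ∠V_total = -109.3°.

V_total = 14.78∠-109.3° V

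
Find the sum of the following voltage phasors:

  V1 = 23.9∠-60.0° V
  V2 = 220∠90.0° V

Step 1 — Convert each phasor to rectangular form:
  V1 = 23.9·(cos(-60.0°) + j·sin(-60.0°)) = 11.95 - j20.7 V
  V2 = 220·(cos(90.0°) + j·sin(90.0°)) = 0 + j220 V
Step 2 — Sum components: V_total = 11.95 + j199.3 V.
Step 3 — Convert to polar: |V_total| = 199.7 V, ∠V_total = 86.6°.

V_total = 199.7∠86.6° V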